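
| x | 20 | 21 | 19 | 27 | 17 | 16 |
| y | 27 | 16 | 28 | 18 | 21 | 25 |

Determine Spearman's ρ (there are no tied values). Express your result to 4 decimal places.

Rank x: 4, 5, 3, 6, 2, 1
Rank y: 5, 1, 6, 2, 3, 4
d = rank(x) − rank(y): -1, 4, -3, 4, -1, -3; Σd² = 52
ρ = 1 − 6Σd² / [n(n²−1)] = 1 − 6×52 / (6×35) = 1 − 312/210 ≈ -0.4857

-0.4857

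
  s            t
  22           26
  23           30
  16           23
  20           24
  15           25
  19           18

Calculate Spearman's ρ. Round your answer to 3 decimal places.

0.600

Rank s: 5, 6, 2, 4, 1, 3
Rank t: 5, 6, 2, 3, 4, 1
d = rank(s) − rank(t): 0, 0, 0, 1, -3, 2; Σd² = 14
ρ = 1 − 6Σd² / [n(n²−1)] = 1 − 6×14 / (6×35) = 1 − 84/210 ≈ 0.600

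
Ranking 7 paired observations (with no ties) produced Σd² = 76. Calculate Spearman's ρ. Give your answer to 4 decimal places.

-0.3571

ρ = 1 − 6Σd² / [n(n²−1)] = 1 − 6×76 / (7×48)
  = 1 − 456/336 = 1 − 1.35714 ≈ -0.3571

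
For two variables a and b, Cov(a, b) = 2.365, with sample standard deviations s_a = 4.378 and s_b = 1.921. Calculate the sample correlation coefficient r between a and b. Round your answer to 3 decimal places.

r = Cov(a,b) / (s_a · s_b) = 2.365 / (4.378 × 1.921)
  = 2.365 / 8.4101 ≈ 0.281

0.281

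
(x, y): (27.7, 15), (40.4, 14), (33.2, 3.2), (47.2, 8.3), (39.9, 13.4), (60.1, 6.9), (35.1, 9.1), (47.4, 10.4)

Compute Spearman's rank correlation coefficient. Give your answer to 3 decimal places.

Rank x: 1, 5, 2, 6, 4, 8, 3, 7
Rank y: 8, 7, 1, 3, 6, 2, 4, 5
d = rank(x) − rank(y): -7, -2, 1, 3, -2, 6, -1, 2; Σd² = 108
ρ = 1 − 6Σd² / [n(n²−1)] = 1 − 6×108 / (8×63) = 1 − 648/504 ≈ -0.286

-0.286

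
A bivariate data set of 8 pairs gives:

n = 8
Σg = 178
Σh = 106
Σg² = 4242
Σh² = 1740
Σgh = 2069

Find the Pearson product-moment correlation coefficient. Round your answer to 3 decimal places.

r = (nΣgh − ΣgΣh) / √[(nΣg² − (Σg)²)(nΣh² − (Σh)²)]
Numerator: 8×2069 − 178×106 = -2316
Denominator: √[(33936 − 31684)(13920 − 11236)] = √[2252 × 2684] = 2458.5296
r = -2316 / 2458.5296 ≈ -0.942

-0.942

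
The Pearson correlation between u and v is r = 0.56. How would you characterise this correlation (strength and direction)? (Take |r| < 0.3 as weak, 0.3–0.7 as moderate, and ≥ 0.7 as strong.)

r = 0.56 > 0 so the relationship is positive.
|r| = 0.56, which falls in the moderate range.

moderate positive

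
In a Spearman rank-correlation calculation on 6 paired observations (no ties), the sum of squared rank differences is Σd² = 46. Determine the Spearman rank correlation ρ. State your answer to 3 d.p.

-0.314

ρ = 1 − 6Σd² / [n(n²−1)] = 1 − 6×46 / (6×35)
  = 1 − 276/210 = 1 − 1.3143 ≈ -0.314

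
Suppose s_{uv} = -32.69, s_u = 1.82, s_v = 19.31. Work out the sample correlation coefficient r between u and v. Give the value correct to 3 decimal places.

r = Cov(u,v) / (s_u · s_v) = -32.69 / (1.82 × 19.31)
  = -32.69 / 35.1442 ≈ -0.930

-0.930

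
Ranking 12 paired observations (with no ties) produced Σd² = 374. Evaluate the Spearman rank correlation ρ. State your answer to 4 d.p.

ρ = 1 − 6Σd² / [n(n²−1)] = 1 − 6×374 / (12×143)
  = 1 − 2244/1716 = 1 − 1.30769 ≈ -0.3077

-0.3077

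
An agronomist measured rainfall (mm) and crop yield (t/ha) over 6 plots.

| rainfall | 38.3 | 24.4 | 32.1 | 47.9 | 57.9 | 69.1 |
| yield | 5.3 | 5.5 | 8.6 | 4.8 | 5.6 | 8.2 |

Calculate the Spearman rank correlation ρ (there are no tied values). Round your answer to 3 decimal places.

Rank rainfall: 3, 1, 2, 4, 5, 6
Rank yield: 2, 3, 6, 1, 4, 5
d = rank(rainfall) − rank(yield): 1, -2, -4, 3, 1, 1; Σd² = 32
ρ = 1 − 6Σd² / [n(n²−1)] = 1 − 6×32 / (6×35) = 1 − 192/210 ≈ 0.086

0.086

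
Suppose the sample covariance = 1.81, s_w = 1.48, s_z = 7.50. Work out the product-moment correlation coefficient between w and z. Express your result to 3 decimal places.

0.163

r = Cov(w,z) / (s_w · s_z) = 1.81 / (1.48 × 7.50)
  = 1.81 / 11.1000 ≈ 0.163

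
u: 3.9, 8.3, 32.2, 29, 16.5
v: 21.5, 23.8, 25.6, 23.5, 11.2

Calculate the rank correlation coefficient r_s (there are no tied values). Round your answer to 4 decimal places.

0.5000

Rank u: 1, 2, 5, 4, 3
Rank v: 2, 4, 5, 3, 1
d = rank(u) − rank(v): -1, -2, 0, 1, 2; Σd² = 10
ρ = 1 − 6Σd² / [n(n²−1)] = 1 − 6×10 / (5×24) = 1 − 60/120 ≈ 0.5000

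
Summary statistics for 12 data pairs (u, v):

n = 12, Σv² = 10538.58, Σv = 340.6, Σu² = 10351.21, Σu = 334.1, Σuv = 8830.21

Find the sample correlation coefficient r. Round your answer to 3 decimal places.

r = (nΣuv − ΣuΣv) / √[(nΣu² − (Σu)²)(nΣv² − (Σv)²)]
Numerator: 12×8830.21 − 334.1×340.6 = -7831.94
Denominator: √[(124214.52 − 111622.81)(126462.96 − 116008.36)] = √[12591.71 × 10454.6] = 11473.5039
r = -7831.94 / 11473.5039 ≈ -0.683

-0.683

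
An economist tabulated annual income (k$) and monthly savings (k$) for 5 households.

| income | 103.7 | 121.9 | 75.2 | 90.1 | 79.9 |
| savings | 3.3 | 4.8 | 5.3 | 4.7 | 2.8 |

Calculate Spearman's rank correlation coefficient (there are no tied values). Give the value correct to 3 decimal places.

Rank income: 4, 5, 1, 3, 2
Rank savings: 2, 4, 5, 3, 1
d = rank(income) − rank(savings): 2, 1, -4, 0, 1; Σd² = 22
ρ = 1 − 6Σd² / [n(n²−1)] = 1 − 6×22 / (5×24) = 1 − 132/120 ≈ -0.100

-0.100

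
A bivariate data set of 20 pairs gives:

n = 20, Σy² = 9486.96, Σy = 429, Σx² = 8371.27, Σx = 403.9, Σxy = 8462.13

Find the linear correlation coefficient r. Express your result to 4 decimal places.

-0.8152

r = (nΣxy − ΣxΣy) / √[(nΣx² − (Σx)²)(nΣy² − (Σy)²)]
Numerator: 20×8462.13 − 403.9×429 = -4030.5
Denominator: √[(167425.4 − 163135.21)(189739.2 − 184041)] = √[4290.19 × 5698.2] = 4944.3261
r = -4030.5 / 4944.3261 ≈ -0.8152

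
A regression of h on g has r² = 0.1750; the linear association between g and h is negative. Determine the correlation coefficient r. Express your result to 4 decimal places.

|r| = √0.1750 = 0.4183
The association is negative, so r = −0.4183.

-0.4183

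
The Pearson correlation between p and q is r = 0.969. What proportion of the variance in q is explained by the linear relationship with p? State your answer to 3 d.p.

r² = (0.969)² = 0.939

0.939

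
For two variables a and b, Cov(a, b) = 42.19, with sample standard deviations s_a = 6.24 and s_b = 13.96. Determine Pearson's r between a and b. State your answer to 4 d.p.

r = Cov(a,b) / (s_a · s_b) = 42.19 / (6.24 × 13.96)
  = 42.19 / 87.1104 ≈ 0.4843

0.4843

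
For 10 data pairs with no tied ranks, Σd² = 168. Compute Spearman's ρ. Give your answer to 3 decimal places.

ρ = 1 − 6Σd² / [n(n²−1)] = 1 − 6×168 / (10×99)
  = 1 − 1008/990 = 1 − 1.0182 ≈ -0.018

-0.018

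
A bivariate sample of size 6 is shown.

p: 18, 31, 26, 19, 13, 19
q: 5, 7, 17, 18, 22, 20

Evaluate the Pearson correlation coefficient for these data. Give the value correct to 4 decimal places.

-0.4927

n = 6, Σp = 126, Σq = 89, Σp² = 2852, Σq² = 1571, Σpq = 1757
nΣpq − ΣpΣq = 10542 − 11214 = -672
nΣp² − (Σp)² = 17112 − 15876 = 1236; nΣq² − (Σq)² = 9426 − 7921 = 1505
r = -672 / √(1236 × 1505) = -672 / 1363.8842 ≈ -0.4927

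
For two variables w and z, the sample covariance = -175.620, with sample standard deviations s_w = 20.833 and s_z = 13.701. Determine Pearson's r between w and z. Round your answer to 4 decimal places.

-0.6153

r = Cov(w,z) / (s_w · s_z) = -175.620 / (20.833 × 13.701)
  = -175.620 / 285.4329 ≈ -0.6153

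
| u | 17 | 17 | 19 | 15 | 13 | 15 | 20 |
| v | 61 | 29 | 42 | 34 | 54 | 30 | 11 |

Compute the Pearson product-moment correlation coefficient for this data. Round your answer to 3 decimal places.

-0.469

n = 7, Σu = 116, Σv = 261, Σu² = 1958, Σv² = 11419, Σuv = 4210
nΣuv − ΣuΣv = 29470 − 30276 = -806
nΣu² − (Σu)² = 13706 − 13456 = 250; nΣv² − (Σv)² = 79933 − 68121 = 11812
r = -806 / √(250 × 11812) = -806 / 1718.4295 ≈ -0.469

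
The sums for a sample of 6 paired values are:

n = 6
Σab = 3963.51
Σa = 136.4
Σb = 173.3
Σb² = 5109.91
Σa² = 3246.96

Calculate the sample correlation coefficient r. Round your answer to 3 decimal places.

0.193

r = (nΣab − ΣaΣb) / √[(nΣa² − (Σa)²)(nΣb² − (Σb)²)]
Numerator: 6×3963.51 − 136.4×173.3 = 142.94
Denominator: √[(19481.76 − 18604.96)(30659.46 − 30032.89)] = √[876.8 × 626.57] = 741.1994
r = 142.94 / 741.1994 ≈ 0.193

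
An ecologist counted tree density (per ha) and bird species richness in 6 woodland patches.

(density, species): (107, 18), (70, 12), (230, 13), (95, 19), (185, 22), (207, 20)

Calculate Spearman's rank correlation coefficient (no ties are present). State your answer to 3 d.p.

Rank density: 3, 1, 6, 2, 4, 5
Rank species: 3, 1, 2, 4, 6, 5
d = rank(density) − rank(species): 0, 0, 4, -2, -2, 0; Σd² = 24
ρ = 1 − 6Σd² / [n(n²−1)] = 1 − 6×24 / (6×35) = 1 − 144/210 ≈ 0.314

0.314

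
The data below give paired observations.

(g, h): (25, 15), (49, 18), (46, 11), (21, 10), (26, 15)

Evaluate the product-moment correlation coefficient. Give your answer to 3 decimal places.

0.342

n = 5, Σg = 167, Σh = 69, Σg² = 6259, Σh² = 995, Σgh = 2363
nΣgh − ΣgΣh = 11815 − 11523 = 292
nΣg² − (Σg)² = 31295 − 27889 = 3406; nΣh² − (Σh)² = 4975 − 4761 = 214
r = 292 / √(3406 × 214) = 292 / 853.7470 ≈ 0.342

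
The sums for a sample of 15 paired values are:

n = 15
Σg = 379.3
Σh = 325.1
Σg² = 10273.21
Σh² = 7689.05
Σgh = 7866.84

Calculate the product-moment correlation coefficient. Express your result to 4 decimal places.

-0.5343

r = (nΣgh − ΣgΣh) / √[(nΣg² − (Σg)²)(nΣh² − (Σh)²)]
Numerator: 15×7866.84 − 379.3×325.1 = -5307.83
Denominator: √[(154098.15 − 143868.49)(115335.75 − 105690.01)] = √[10229.66 × 9645.74] = 9933.4103
r = -5307.83 / 9933.4103 ≈ -0.5343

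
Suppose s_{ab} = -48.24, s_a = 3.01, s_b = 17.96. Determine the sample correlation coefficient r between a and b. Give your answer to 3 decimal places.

-0.892

r = Cov(a,b) / (s_a · s_b) = -48.24 / (3.01 × 17.96)
  = -48.24 / 54.0596 ≈ -0.892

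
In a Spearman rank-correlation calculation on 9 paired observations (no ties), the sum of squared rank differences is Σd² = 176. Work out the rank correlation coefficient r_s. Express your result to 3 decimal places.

ρ = 1 − 6Σd² / [n(n²−1)] = 1 − 6×176 / (9×80)
  = 1 − 1056/720 = 1 − 1.4667 ≈ -0.467

-0.467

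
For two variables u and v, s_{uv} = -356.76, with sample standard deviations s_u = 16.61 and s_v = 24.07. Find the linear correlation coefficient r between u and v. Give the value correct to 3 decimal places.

-0.892

r = Cov(u,v) / (s_u · s_v) = -356.76 / (16.61 × 24.07)
  = -356.76 / 399.8027 ≈ -0.892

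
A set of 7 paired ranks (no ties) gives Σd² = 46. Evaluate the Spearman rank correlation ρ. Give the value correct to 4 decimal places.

ρ = 1 − 6Σd² / [n(n²−1)] = 1 − 6×46 / (7×48)
  = 1 − 276/336 = 1 − 0.82143 ≈ 0.1786

0.1786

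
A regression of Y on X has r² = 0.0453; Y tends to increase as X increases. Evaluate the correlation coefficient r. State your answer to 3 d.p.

|r| = √0.0453 = 0.213
The association is positive, so r = 0.213.

0.213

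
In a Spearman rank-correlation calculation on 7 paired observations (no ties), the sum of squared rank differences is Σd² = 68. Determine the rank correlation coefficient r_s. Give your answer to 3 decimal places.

-0.214

ρ = 1 − 6Σd² / [n(n²−1)] = 1 − 6×68 / (7×48)
  = 1 − 408/336 = 1 − 1.2143 ≈ -0.214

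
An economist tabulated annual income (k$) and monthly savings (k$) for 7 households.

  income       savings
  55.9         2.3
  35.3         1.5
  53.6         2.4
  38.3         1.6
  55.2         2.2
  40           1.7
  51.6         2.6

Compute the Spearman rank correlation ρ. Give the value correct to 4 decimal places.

Rank income: 7, 1, 5, 2, 6, 3, 4
Rank savings: 5, 1, 6, 2, 4, 3, 7
d = rank(income) − rank(savings): 2, 0, -1, 0, 2, 0, -3; Σd² = 18
ρ = 1 − 6Σd² / [n(n²−1)] = 1 − 6×18 / (7×48) = 1 − 108/336 ≈ 0.6786

0.6786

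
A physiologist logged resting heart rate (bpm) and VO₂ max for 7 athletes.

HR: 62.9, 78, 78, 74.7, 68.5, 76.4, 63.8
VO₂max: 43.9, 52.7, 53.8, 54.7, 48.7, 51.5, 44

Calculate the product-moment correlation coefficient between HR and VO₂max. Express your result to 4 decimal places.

n = 7, Σx = 502.3, Σy = 349.3, Σx² = 36304.15, Σy² = 17550.97, Σxy = 25232.15
nΣxy − ΣxΣy = 176625.05 − 175453.39 = 1171.66
nΣx² − (Σx)² = 254129.05 − 252305.29 = 1823.76; nΣy² − (Σy)² = 122856.79 − 122010.49 = 846.3
r = 1171.66 / √(1823.76 × 846.3) = 1171.66 / 1242.3559 ≈ 0.9431

0.9431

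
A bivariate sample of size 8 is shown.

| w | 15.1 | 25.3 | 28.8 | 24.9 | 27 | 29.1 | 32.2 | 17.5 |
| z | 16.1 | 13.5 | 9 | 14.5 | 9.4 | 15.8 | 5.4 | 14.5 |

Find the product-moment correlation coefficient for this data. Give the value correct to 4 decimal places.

-0.6770

n = 8, Σw = 199.9, Σz = 98.2, Σw² = 5236.45, Σz² = 1310.12, Σwz = 2346.12
nΣwz − ΣwΣz = 18768.96 − 19630.18 = -861.22
nΣw² − (Σw)² = 41891.6 − 39960.01 = 1931.59; nΣz² − (Σz)² = 10480.96 − 9643.24 = 837.72
r = -861.22 / √(1931.59 × 837.72) = -861.22 / 1272.0580 ≈ -0.6770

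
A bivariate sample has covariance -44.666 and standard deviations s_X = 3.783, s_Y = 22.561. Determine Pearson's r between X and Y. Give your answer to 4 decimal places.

r = Cov(X,Y) / (s_X · s_Y) = -44.666 / (3.783 × 22.561)
  = -44.666 / 85.3483 ≈ -0.5233

-0.5233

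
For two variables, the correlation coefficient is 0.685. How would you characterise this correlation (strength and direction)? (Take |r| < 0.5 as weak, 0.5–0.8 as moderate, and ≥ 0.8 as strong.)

moderate positive

r = 0.685 > 0 so the relationship is positive.
|r| = 0.685, which falls in the moderate range.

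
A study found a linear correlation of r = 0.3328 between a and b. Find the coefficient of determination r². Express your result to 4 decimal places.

0.1108

r² = (0.3328)² = 0.1108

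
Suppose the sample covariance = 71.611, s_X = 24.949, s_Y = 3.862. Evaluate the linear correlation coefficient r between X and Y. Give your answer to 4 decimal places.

0.7432

r = Cov(X,Y) / (s_X · s_Y) = 71.611 / (24.949 × 3.862)
  = 71.611 / 96.3530 ≈ 0.7432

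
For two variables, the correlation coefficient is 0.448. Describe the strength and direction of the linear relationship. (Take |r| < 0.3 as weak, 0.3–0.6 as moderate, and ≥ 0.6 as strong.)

moderate positive

r = 0.448 > 0 so the relationship is positive.
|r| = 0.448, which falls in the moderate range.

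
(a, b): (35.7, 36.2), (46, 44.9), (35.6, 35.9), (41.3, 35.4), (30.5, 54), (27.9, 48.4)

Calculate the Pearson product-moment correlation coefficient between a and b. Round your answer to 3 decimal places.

n = 6, Σa = 217, Σb = 254.8, Σa² = 8072.2, Σb² = 11126.98, Σab = 9095.16
nΣab − ΣaΣb = 54570.96 − 55291.6 = -720.64
nΣa² − (Σa)² = 48433.2 − 47089 = 1344.2; nΣb² − (Σb)² = 66761.88 − 64923.04 = 1838.84
r = -720.64 / √(1344.2 × 1838.84) = -720.64 / 1572.1860 ≈ -0.458

-0.458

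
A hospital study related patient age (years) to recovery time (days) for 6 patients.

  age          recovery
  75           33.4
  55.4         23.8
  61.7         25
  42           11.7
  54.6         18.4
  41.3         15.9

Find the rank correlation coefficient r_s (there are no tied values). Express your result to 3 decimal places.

Rank age: 6, 4, 5, 2, 3, 1
Rank recovery: 6, 4, 5, 1, 3, 2
d = rank(age) − rank(recovery): 0, 0, 0, 1, 0, -1; Σd² = 2
ρ = 1 − 6Σd² / [n(n²−1)] = 1 − 6×2 / (6×35) = 1 − 12/210 ≈ 0.943

0.943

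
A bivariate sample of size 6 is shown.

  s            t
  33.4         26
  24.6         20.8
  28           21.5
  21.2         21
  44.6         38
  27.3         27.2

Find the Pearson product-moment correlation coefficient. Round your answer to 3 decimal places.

n = 6, Σs = 179.1, Σt = 154.5, Σs² = 5688.61, Σt² = 4195.73, Σst = 4864.64
nΣst − ΣsΣt = 29187.84 − 27670.95 = 1516.89
nΣs² − (Σs)² = 34131.66 − 32076.81 = 2054.85; nΣt² − (Σt)² = 25174.38 − 23870.25 = 1304.13
r = 1516.89 / √(2054.85 × 1304.13) = 1516.89 / 1637.0069 ≈ 0.927

0.927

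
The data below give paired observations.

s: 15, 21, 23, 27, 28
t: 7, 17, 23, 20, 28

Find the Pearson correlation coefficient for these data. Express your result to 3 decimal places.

0.911

n = 5, Σs = 114, Σt = 95, Σs² = 2708, Σt² = 2051, Σst = 2315
nΣst − ΣsΣt = 11575 − 10830 = 745
nΣs² − (Σs)² = 13540 − 12996 = 544; nΣt² − (Σt)² = 10255 − 9025 = 1230
r = 745 / √(544 × 1230) = 745 / 817.9976 ≈ 0.911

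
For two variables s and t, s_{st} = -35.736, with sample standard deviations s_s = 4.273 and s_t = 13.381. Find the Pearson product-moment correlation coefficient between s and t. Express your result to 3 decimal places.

-0.625

r = Cov(s,t) / (s_s · s_t) = -35.736 / (4.273 × 13.381)
  = -35.736 / 57.1770 ≈ -0.625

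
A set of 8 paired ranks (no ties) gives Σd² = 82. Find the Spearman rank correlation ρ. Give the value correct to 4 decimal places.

0.0238

ρ = 1 − 6Σd² / [n(n²−1)] = 1 − 6×82 / (8×63)
  = 1 − 492/504 = 1 − 0.97619 ≈ 0.0238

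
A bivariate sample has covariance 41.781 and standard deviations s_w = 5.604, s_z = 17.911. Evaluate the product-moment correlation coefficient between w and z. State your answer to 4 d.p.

0.4163

r = Cov(w,z) / (s_w · s_z) = 41.781 / (5.604 × 17.911)
  = 41.781 / 100.3732 ≈ 0.4163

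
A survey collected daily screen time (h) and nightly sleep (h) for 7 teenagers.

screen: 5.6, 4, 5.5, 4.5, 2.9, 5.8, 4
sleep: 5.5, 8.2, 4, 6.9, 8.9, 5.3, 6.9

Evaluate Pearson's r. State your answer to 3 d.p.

n = 7, Σx = 32.3, Σy = 45.7, Σx² = 155.91, Σy² = 316.01, Σxy = 200.8
nΣxy − ΣxΣy = 1405.6 − 1476.11 = -70.51
nΣx² − (Σx)² = 1091.37 − 1043.29 = 48.08; nΣy² − (Σy)² = 2212.07 − 2088.49 = 123.58
r = -70.51 / √(48.08 × 123.58) = -70.51 / 77.0826 ≈ -0.915

-0.915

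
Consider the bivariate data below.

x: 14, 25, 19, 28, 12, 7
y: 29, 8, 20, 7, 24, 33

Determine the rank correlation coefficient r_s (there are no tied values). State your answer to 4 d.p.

Rank x: 3, 5, 4, 6, 2, 1
Rank y: 5, 2, 3, 1, 4, 6
d = rank(x) − rank(y): -2, 3, 1, 5, -2, -5; Σd² = 68
ρ = 1 − 6Σd² / [n(n²−1)] = 1 − 6×68 / (6×35) = 1 − 408/210 ≈ -0.9429

-0.9429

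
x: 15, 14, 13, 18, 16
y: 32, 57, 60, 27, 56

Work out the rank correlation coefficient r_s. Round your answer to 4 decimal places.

Rank x: 3, 2, 1, 5, 4
Rank y: 2, 4, 5, 1, 3
d = rank(x) − rank(y): 1, -2, -4, 4, 1; Σd² = 38
ρ = 1 − 6Σd² / [n(n²−1)] = 1 − 6×38 / (5×24) = 1 − 228/120 ≈ -0.9000

-0.9000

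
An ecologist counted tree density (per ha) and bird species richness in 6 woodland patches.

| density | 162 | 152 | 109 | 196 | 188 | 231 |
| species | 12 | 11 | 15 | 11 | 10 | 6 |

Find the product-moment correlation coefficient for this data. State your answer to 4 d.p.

-0.9329

n = 6, Σx = 1038, Σy = 65, Σx² = 188350, Σy² = 747, Σxy = 10673
nΣxy − ΣxΣy = 64038 − 67470 = -3432
nΣx² − (Σx)² = 1130100 − 1077444 = 52656; nΣy² − (Σy)² = 4482 − 4225 = 257
r = -3432 / √(52656 × 257) = -3432 / 3678.6671 ≈ -0.9329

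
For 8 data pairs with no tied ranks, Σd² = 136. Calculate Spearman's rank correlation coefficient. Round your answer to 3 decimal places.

ρ = 1 − 6Σd² / [n(n²−1)] = 1 − 6×136 / (8×63)
  = 1 − 816/504 = 1 − 1.6190 ≈ -0.619

-0.619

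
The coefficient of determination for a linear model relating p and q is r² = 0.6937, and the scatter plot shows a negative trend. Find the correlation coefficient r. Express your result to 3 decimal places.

|r| = √0.6937 = 0.833
The association is negative, so r = −0.833.

-0.833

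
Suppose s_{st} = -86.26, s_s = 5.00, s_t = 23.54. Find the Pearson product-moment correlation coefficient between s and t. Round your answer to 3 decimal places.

r = Cov(s,t) / (s_s · s_t) = -86.26 / (5.00 × 23.54)
  = -86.26 / 117.7000 ≈ -0.733

-0.733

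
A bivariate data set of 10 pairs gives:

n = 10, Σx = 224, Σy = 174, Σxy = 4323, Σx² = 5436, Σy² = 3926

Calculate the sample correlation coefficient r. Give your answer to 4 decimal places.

0.6939

r = (nΣxy − ΣxΣy) / √[(nΣx² − (Σx)²)(nΣy² − (Σy)²)]
Numerator: 10×4323 − 224×174 = 4254
Denominator: √[(54360 − 50176)(39260 − 30276)] = √[4184 × 8984] = 6130.9914
r = 4254 / 6130.9914 ≈ 0.6939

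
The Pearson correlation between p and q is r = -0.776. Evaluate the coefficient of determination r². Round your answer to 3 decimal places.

r² = (-0.776)² = 0.602

0.602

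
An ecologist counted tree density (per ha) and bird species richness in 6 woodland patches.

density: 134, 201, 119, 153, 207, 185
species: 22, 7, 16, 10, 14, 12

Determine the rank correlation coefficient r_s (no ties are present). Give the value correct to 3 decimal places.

-0.543

Rank density: 2, 5, 1, 3, 6, 4
Rank species: 6, 1, 5, 2, 4, 3
d = rank(density) − rank(species): -4, 4, -4, 1, 2, 1; Σd² = 54
ρ = 1 − 6Σd² / [n(n²−1)] = 1 − 6×54 / (6×35) = 1 − 324/210 ≈ -0.543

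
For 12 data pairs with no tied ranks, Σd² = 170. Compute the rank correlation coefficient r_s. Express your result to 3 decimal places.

0.406

ρ = 1 − 6Σd² / [n(n²−1)] = 1 − 6×170 / (12×143)
  = 1 − 1020/1716 = 1 − 0.5944 ≈ 0.406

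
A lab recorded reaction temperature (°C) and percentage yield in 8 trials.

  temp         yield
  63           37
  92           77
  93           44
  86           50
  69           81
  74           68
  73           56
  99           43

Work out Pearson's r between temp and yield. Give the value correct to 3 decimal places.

-0.146

n = 8, Σx = 649, Σy = 456, Σx² = 53845, Σy² = 27904, Σxy = 36773
nΣxy − ΣxΣy = 294184 − 295944 = -1760
nΣx² − (Σx)² = 430760 − 421201 = 9559; nΣy² − (Σy)² = 223232 − 207936 = 15296
r = -1760 / √(9559 × 15296) = -1760 / 12091.9173 ≈ -0.146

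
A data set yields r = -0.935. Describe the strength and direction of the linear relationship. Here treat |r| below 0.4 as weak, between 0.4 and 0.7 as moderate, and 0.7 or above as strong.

strong negative

r = -0.935 < 0 so the relationship is negative.
|r| = 0.935, which falls in the strong range.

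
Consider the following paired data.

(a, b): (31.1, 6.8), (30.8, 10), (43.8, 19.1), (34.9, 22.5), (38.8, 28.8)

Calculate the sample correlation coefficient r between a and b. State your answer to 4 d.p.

0.6550

n = 5, Σa = 179.4, Σb = 87.2, Σa² = 6557.74, Σb² = 1846.74, Σab = 3258.75
nΣab − ΣaΣb = 16293.75 − 15643.68 = 650.07
nΣa² − (Σa)² = 32788.7 − 32184.36 = 604.34; nΣb² − (Σb)² = 9233.7 − 7603.84 = 1629.86
r = 650.07 / √(604.34 × 1629.86) = 650.07 / 992.4664 ≈ 0.6550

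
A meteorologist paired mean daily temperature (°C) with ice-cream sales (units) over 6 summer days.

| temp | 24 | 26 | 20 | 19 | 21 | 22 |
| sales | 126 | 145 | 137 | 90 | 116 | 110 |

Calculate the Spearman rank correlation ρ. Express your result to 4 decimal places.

0.6000

Rank temp: 5, 6, 2, 1, 3, 4
Rank sales: 4, 6, 5, 1, 3, 2
d = rank(temp) − rank(sales): 1, 0, -3, 0, 0, 2; Σd² = 14
ρ = 1 − 6Σd² / [n(n²−1)] = 1 − 6×14 / (6×35) = 1 − 84/210 ≈ 0.6000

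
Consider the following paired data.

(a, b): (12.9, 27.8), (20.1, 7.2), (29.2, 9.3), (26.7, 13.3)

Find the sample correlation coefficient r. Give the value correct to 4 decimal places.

-0.7378

n = 4, Σa = 88.9, Σb = 57.6, Σa² = 2135.95, Σb² = 1088.06, Σab = 1130.01
nΣab − ΣaΣb = 4520.04 − 5120.64 = -600.6
nΣa² − (Σa)² = 8543.8 − 7903.21 = 640.59; nΣb² − (Σb)² = 4352.24 − 3317.76 = 1034.48
r = -600.6 / √(640.59 × 1034.48) = -600.6 / 814.0501 ≈ -0.7378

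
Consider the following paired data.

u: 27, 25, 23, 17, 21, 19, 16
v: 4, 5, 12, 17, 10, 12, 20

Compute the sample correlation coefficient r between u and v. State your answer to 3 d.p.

n = 7, Σu = 148, Σv = 80, Σu² = 3230, Σv² = 1118, Σuv = 1556
nΣuv − ΣuΣv = 10892 − 11840 = -948
nΣu² − (Σu)² = 22610 − 21904 = 706; nΣv² − (Σv)² = 7826 − 6400 = 1426
r = -948 / √(706 × 1426) = -948 / 1003.3723 ≈ -0.945

-0.945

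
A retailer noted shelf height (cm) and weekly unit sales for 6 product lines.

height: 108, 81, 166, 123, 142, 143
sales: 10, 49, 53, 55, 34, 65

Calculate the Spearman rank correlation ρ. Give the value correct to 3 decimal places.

0.486

Rank height: 2, 1, 6, 3, 4, 5
Rank sales: 1, 3, 4, 5, 2, 6
d = rank(height) − rank(sales): 1, -2, 2, -2, 2, -1; Σd² = 18
ρ = 1 − 6Σd² / [n(n²−1)] = 1 − 6×18 / (6×35) = 1 − 108/210 ≈ 0.486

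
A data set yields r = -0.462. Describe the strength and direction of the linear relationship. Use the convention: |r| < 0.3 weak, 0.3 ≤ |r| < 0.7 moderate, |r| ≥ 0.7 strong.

moderate negative

r = -0.462 < 0 so the relationship is negative.
|r| = 0.462, which falls in the moderate range.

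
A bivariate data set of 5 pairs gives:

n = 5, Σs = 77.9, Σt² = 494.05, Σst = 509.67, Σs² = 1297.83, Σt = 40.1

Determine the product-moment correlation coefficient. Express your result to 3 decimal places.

-0.955

r = (nΣst − ΣsΣt) / √[(nΣs² − (Σs)²)(nΣt² − (Σt)²)]
Numerator: 5×509.67 − 77.9×40.1 = -575.44
Denominator: √[(6489.15 − 6068.41)(2470.25 − 1608.01)] = √[420.74 × 862.24] = 602.3113
r = -575.44 / 602.3113 ≈ -0.955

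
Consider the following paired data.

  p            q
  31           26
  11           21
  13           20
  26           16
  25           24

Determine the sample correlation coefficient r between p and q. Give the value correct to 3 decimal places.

0.332

n = 5, Σp = 106, Σq = 107, Σp² = 2552, Σq² = 2349, Σpq = 2313
nΣpq − ΣpΣq = 11565 − 11342 = 223
nΣp² − (Σp)² = 12760 − 11236 = 1524; nΣq² − (Σq)² = 11745 − 11449 = 296
r = 223 / √(1524 × 296) = 223 / 671.6428 ≈ 0.332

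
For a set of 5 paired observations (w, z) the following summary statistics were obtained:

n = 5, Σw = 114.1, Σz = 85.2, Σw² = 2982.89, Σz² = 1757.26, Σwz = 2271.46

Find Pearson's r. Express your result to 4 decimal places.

r = (nΣwz − ΣwΣz) / √[(nΣw² − (Σw)²)(nΣz² − (Σz)²)]
Numerator: 5×2271.46 − 114.1×85.2 = 1635.98
Denominator: √[(14914.45 − 13018.81)(8786.3 − 7259.04)] = √[1895.64 × 1527.26] = 1701.5097
r = 1635.98 / 1701.5097 ≈ 0.9615

0.9615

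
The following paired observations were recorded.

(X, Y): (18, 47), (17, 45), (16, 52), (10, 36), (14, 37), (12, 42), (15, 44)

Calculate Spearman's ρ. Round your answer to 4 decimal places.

Rank X: 7, 6, 5, 1, 3, 2, 4
Rank Y: 6, 5, 7, 1, 2, 3, 4
d = rank(X) − rank(Y): 1, 1, -2, 0, 1, -1, 0; Σd² = 8
ρ = 1 − 6Σd² / [n(n²−1)] = 1 − 6×8 / (7×48) = 1 − 48/336 ≈ 0.8571

0.8571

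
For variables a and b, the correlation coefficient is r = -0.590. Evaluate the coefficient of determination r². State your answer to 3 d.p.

r² = (-0.590)² = 0.348

0.348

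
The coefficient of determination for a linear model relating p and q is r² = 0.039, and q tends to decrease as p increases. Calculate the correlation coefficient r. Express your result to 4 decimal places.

-0.1975

|r| = √0.039 = 0.1975
The association is negative, so r = −0.1975.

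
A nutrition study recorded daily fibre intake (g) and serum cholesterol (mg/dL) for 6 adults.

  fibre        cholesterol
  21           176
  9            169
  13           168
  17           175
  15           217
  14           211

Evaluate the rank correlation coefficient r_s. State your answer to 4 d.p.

0.4857

Rank fibre: 6, 1, 2, 5, 4, 3
Rank cholesterol: 4, 2, 1, 3, 6, 5
d = rank(fibre) − rank(cholesterol): 2, -1, 1, 2, -2, -2; Σd² = 18
ρ = 1 − 6Σd² / [n(n²−1)] = 1 − 6×18 / (6×35) = 1 − 108/210 ≈ 0.4857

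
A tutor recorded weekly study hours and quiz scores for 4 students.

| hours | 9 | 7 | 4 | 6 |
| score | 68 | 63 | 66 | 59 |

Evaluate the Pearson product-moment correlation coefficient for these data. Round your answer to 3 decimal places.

0.286

n = 4, Σx = 26, Σy = 256, Σx² = 182, Σy² = 16430, Σxy = 1671
nΣxy − ΣxΣy = 6684 − 6656 = 28
nΣx² − (Σx)² = 728 − 676 = 52; nΣy² − (Σy)² = 65720 − 65536 = 184
r = 28 / √(52 × 184) = 28 / 97.8162 ≈ 0.286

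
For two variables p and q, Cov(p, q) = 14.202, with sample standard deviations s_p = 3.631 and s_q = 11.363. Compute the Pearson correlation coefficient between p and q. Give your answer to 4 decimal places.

0.3442

r = Cov(p,q) / (s_p · s_q) = 14.202 / (3.631 × 11.363)
  = 14.202 / 41.2591 ≈ 0.3442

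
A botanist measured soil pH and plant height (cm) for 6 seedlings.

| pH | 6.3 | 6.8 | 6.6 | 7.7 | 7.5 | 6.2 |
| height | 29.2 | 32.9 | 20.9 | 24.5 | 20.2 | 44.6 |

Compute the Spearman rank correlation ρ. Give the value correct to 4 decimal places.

Rank pH: 2, 4, 3, 6, 5, 1
Rank height: 4, 5, 2, 3, 1, 6
d = rank(pH) − rank(height): -2, -1, 1, 3, 4, -5; Σd² = 56
ρ = 1 − 6Σd² / [n(n²−1)] = 1 − 6×56 / (6×35) = 1 − 336/210 ≈ -0.6000

-0.6000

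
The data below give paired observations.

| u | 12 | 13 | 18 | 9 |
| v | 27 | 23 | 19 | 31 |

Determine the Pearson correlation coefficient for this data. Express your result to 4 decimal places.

-0.9661

n = 4, Σu = 52, Σv = 100, Σu² = 718, Σv² = 2580, Σuv = 1244
nΣuv − ΣuΣv = 4976 − 5200 = -224
nΣu² − (Σu)² = 2872 − 2704 = 168; nΣv² − (Σv)² = 10320 − 10000 = 320
r = -224 / √(168 × 320) = -224 / 231.8620 ≈ -0.9661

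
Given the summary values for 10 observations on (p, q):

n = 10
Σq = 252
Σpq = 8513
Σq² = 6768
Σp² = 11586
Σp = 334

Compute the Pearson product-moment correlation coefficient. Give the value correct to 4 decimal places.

0.2269

r = (nΣpq − ΣpΣq) / √[(nΣp² − (Σp)²)(nΣq² − (Σq)²)]
Numerator: 10×8513 − 334×252 = 962
Denominator: √[(115860 − 111556)(67680 − 63504)] = √[4304 × 4176] = 4239.5170
r = 962 / 4239.5170 ≈ 0.2269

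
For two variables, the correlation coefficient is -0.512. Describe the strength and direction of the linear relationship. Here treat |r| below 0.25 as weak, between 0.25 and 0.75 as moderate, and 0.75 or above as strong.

moderate negative

r = -0.512 < 0 so the relationship is negative.
|r| = 0.512, which falls in the moderate range.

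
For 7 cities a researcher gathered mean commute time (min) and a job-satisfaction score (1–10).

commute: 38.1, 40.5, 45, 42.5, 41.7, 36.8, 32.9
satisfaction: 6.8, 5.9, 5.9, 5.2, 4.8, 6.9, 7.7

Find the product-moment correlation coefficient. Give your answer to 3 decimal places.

-0.836

n = 7, Σx = 277.5, Σy = 43.2, Σx² = 11098.65, Σy² = 272.84, Σxy = 1691.94
nΣxy − ΣxΣy = 11843.58 − 11988 = -144.42
nΣx² − (Σx)² = 77690.55 − 77006.25 = 684.3; nΣy² − (Σy)² = 1909.88 − 1866.24 = 43.64
r = -144.42 / √(684.3 × 43.64) = -144.42 / 172.8087 ≈ -0.836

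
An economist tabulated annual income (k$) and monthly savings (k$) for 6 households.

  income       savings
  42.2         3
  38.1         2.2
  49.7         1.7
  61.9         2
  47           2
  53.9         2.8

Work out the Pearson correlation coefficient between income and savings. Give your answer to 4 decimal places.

n = 6, Σx = 292.8, Σy = 13.7, Σx² = 14648.36, Σy² = 32.57, Σxy = 663.63
nΣxy − ΣxΣy = 3981.78 − 4011.36 = -29.58
nΣx² − (Σx)² = 87890.16 − 85731.84 = 2158.32; nΣy² − (Σy)² = 195.42 − 187.69 = 7.73
r = -29.58 / √(2158.32 × 7.73) = -29.58 / 129.1658 ≈ -0.2290

-0.2290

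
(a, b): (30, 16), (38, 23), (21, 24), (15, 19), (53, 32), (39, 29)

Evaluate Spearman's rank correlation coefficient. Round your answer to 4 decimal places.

Rank a: 3, 4, 2, 1, 6, 5
Rank b: 1, 3, 4, 2, 6, 5
d = rank(a) − rank(b): 2, 1, -2, -1, 0, 0; Σd² = 10
ρ = 1 − 6Σd² / [n(n²−1)] = 1 − 6×10 / (6×35) = 1 − 60/210 ≈ 0.7143

0.7143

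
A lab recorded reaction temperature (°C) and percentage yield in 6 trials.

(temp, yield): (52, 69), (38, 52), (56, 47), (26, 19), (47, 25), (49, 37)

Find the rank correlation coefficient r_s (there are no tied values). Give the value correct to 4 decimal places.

0.5429

Rank temp: 5, 2, 6, 1, 3, 4
Rank yield: 6, 5, 4, 1, 2, 3
d = rank(temp) − rank(yield): -1, -3, 2, 0, 1, 1; Σd² = 16
ρ = 1 − 6Σd² / [n(n²−1)] = 1 − 6×16 / (6×35) = 1 − 96/210 ≈ 0.5429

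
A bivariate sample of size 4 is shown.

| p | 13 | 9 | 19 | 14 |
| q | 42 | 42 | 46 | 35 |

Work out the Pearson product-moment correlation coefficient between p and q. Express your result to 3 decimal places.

0.341

n = 4, Σp = 55, Σq = 165, Σp² = 807, Σq² = 6869, Σpq = 2288
nΣpq − ΣpΣq = 9152 − 9075 = 77
nΣp² − (Σp)² = 3228 − 3025 = 203; nΣq² − (Σq)² = 27476 − 27225 = 251
r = 77 / √(203 × 251) = 77 / 225.7277 ≈ 0.341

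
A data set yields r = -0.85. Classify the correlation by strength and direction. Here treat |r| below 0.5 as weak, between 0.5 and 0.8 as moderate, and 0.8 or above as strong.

r = -0.85 < 0 so the relationship is negative.
|r| = 0.85, which falls in the strong range.

strong negative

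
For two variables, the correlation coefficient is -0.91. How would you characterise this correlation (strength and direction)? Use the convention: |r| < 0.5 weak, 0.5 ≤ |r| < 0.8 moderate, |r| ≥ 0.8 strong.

r = -0.91 < 0 so the relationship is negative.
|r| = 0.91, which falls in the strong range.

strong negative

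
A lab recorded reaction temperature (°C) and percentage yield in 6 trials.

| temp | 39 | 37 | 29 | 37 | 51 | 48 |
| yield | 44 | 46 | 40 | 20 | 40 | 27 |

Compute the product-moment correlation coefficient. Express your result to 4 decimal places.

-0.1494

n = 6, Σx = 241, Σy = 217, Σx² = 10005, Σy² = 8381, Σxy = 8654
nΣxy − ΣxΣy = 51924 − 52297 = -373
nΣx² − (Σx)² = 60030 − 58081 = 1949; nΣy² − (Σy)² = 50286 − 47089 = 3197
r = -373 / √(1949 × 3197) = -373 / 2496.1877 ≈ -0.1494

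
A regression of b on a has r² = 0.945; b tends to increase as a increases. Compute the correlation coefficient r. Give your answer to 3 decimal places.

0.972

|r| = √0.945 = 0.972
The association is positive, so r = 0.972.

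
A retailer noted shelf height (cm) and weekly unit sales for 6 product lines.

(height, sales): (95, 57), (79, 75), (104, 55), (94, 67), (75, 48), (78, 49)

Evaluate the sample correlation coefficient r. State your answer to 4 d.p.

0.1087

n = 6, Σx = 525, Σy = 351, Σx² = 46627, Σy² = 21093, Σxy = 30780
nΣxy − ΣxΣy = 184680 − 184275 = 405
nΣx² − (Σx)² = 279762 − 275625 = 4137; nΣy² − (Σy)² = 126558 − 123201 = 3357
r = 405 / √(4137 × 3357) = 405 / 3726.6485 ≈ 0.1087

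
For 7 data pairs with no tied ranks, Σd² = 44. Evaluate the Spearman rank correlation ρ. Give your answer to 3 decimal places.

0.214

ρ = 1 − 6Σd² / [n(n²−1)] = 1 − 6×44 / (7×48)
  = 1 − 264/336 = 1 − 0.7857 ≈ 0.214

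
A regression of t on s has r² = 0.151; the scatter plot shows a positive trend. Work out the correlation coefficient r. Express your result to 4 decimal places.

0.3886

|r| = √0.151 = 0.3886
The association is positive, so r = 0.3886.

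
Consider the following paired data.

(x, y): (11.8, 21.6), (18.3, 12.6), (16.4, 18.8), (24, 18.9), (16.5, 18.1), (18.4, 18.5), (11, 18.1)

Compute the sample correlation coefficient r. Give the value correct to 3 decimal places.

-0.276

n = 7, Σx = 116.4, Σy = 126.6, Σx² = 2050.9, Σy² = 2333.44, Σxy = 2085.53
nΣxy − ΣxΣy = 14598.71 − 14736.24 = -137.53
nΣx² − (Σx)² = 14356.3 − 13548.96 = 807.34; nΣy² − (Σy)² = 16334.08 − 16027.56 = 306.52
r = -137.53 / √(807.34 × 306.52) = -137.53 / 497.4594 ≈ -0.276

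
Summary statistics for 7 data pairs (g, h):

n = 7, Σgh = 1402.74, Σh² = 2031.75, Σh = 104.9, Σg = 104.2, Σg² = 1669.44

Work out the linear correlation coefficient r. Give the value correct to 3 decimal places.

-0.681

r = (nΣgh − ΣgΣh) / √[(nΣg² − (Σg)²)(nΣh² − (Σh)²)]
Numerator: 7×1402.74 − 104.2×104.9 = -1111.4
Denominator: √[(11686.08 − 10857.64)(14222.25 − 11004.01)] = √[828.44 × 3218.24] = 1632.8254
r = -1111.4 / 1632.8254 ≈ -0.681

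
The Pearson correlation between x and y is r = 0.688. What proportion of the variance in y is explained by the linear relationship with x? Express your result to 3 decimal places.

0.473

r² = (0.688)² = 0.473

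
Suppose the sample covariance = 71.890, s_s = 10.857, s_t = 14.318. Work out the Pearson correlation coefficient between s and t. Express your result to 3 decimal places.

0.462

r = Cov(s,t) / (s_s · s_t) = 71.890 / (10.857 × 14.318)
  = 71.890 / 155.4505 ≈ 0.462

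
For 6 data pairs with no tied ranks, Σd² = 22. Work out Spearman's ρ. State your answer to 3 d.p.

0.371

ρ = 1 − 6Σd² / [n(n²−1)] = 1 − 6×22 / (6×35)
  = 1 − 132/210 = 1 − 0.6286 ≈ 0.371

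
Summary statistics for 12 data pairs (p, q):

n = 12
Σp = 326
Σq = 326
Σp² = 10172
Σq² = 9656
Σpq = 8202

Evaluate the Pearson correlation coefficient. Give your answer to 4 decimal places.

r = (nΣpq − ΣpΣq) / √[(nΣp² − (Σp)²)(nΣq² − (Σq)²)]
Numerator: 12×8202 − 326×326 = -7852
Denominator: √[(122064 − 106276)(115872 − 106276)] = √[15788 × 9596] = 12308.6006
r = -7852 / 12308.6006 ≈ -0.6379

-0.6379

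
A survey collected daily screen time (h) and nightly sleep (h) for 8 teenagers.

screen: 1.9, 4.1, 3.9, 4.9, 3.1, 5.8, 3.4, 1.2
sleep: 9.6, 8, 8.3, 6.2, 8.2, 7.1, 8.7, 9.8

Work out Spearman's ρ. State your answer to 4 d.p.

Rank screen: 2, 6, 5, 7, 3, 8, 4, 1
Rank sleep: 7, 3, 5, 1, 4, 2, 6, 8
d = rank(screen) − rank(sleep): -5, 3, 0, 6, -1, 6, -2, -7; Σd² = 160
ρ = 1 − 6Σd² / [n(n²−1)] = 1 − 6×160 / (8×63) = 1 − 960/504 ≈ -0.9048

-0.9048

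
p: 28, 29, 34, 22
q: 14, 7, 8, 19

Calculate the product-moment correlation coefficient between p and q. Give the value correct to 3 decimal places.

n = 4, Σp = 113, Σq = 48, Σp² = 3265, Σq² = 670, Σpq = 1285
nΣpq − ΣpΣq = 5140 − 5424 = -284
nΣp² − (Σp)² = 13060 − 12769 = 291; nΣq² − (Σq)² = 2680 − 2304 = 376
r = -284 / √(291 × 376) = -284 / 330.7809 ≈ -0.859

-0.859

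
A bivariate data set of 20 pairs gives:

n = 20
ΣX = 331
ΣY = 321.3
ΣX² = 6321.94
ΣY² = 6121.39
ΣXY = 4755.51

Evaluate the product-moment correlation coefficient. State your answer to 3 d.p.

r = (nΣXY − ΣXΣY) / √[(nΣX² − (ΣX)²)(nΣY² − (ΣY)²)]
Numerator: 20×4755.51 − 331×321.3 = -11240.1
Denominator: √[(126438.8 − 109561)(122427.8 − 103233.69)] = √[16877.8 × 19194.11] = 17998.7319
r = -11240.1 / 17998.7319 ≈ -0.624

-0.624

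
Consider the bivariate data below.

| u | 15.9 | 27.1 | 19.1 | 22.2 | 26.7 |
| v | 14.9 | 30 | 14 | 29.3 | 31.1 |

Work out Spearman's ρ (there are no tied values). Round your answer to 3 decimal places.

Rank u: 1, 5, 2, 3, 4
Rank v: 2, 4, 1, 3, 5
d = rank(u) − rank(v): -1, 1, 1, 0, -1; Σd² = 4
ρ = 1 − 6Σd² / [n(n²−1)] = 1 − 6×4 / (5×24) = 1 − 24/120 ≈ 0.800

0.800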